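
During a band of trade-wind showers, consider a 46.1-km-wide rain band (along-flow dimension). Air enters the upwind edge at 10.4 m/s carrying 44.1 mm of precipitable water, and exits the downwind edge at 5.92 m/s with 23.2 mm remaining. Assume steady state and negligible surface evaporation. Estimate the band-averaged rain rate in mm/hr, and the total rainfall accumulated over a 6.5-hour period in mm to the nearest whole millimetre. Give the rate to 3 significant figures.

R ≈ 25.1 mm/hr; total ≈ 163 mm

Column moisture flux per unit crosswind length is F = V × PW.
Inflow: F_in = 10.4 × 44.1 = 458.64 mm·m/s
Outflow: F_out = 5.92 × 23.2 = 137.344 mm·m/s
Steady-state rate R = (F_in − F_out)/L = (458.64 − 137.344) / 46100 m = 6.970e-03 mm/s.
R = 6.970e-03 × 3600 = 25.1 mm/hr.
Over 6.5 h: total = 25.1 × 6.5 = 163.15 ≈ 163 mm.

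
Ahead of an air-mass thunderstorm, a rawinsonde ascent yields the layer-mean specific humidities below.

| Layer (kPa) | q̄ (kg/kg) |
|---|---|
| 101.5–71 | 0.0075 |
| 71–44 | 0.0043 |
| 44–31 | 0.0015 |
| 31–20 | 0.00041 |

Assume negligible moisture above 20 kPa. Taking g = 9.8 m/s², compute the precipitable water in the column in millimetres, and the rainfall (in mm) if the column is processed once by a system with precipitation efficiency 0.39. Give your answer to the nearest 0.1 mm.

Precipitable water is the column-integrated vapour mass per unit area: PW = (1/g) Σ q̄ Δp, with q in kg/kg and Δp in Pa (1 kg/m² of water = 1 mm).
Layer 101.5–71 kPa: Δp = 305 hPa = 30500 Pa, q̄ = 0.0075 kg/kg → 0.0075 × 30500 / 9.8 = 23.34 mm
Layer 71–44 kPa: Δp = 270 hPa = 27000 Pa, q̄ = 0.0043 kg/kg → 0.0043 × 27000 / 9.8 = 11.85 mm
Layer 44–31 kPa: Δp = 130 hPa = 13000 Pa, q̄ = 0.0015 kg/kg → 0.0015 × 13000 / 9.8 = 1.99 mm
Layer 31–20 kPa: Δp = 110 hPa = 11000 Pa, q̄ = 0.00041 kg/kg → 0.00041 × 11000 / 9.8 = 0.46 mm
PW = 23.34 + 11.85 + 1.99 + 0.46 = 37.64 ≈ 37.6 mm.
Rainfall = ε × PW = 0.39 × 37.6 = 14.7 mm.

PW ≈ 37.6 mm; rainfall ≈ 14.7 mm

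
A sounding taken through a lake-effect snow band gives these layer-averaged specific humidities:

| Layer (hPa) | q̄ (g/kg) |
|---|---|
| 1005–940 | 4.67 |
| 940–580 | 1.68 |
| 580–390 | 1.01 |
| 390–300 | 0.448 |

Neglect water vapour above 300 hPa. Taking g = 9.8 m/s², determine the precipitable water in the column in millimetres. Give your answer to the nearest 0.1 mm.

Precipitable water is the column-integrated vapour mass per unit area: PW = (1/g) Σ q̄ Δp, with q in kg/kg and Δp in Pa (1 kg/m² of water = 1 mm).
Layer 1005–940 hPa: Δp = 65 hPa = 6500 Pa, q̄ = 0.00467 kg/kg → 0.00467 × 6500 / 9.8 = 3.10 mm
Layer 940–580 hPa: Δp = 360 hPa = 36000 Pa, q̄ = 0.00168 kg/kg → 0.00168 × 36000 / 9.8 = 6.17 mm
Layer 580–390 hPa: Δp = 190 hPa = 19000 Pa, q̄ = 0.00101 kg/kg → 0.00101 × 19000 / 9.8 = 1.96 mm
Layer 390–300 hPa: Δp = 90 hPa = 9000 Pa, q̄ = 0.000448 kg/kg → 0.000448 × 9000 / 9.8 = 0.41 mm
PW = 3.10 + 6.17 + 1.96 + 0.41 = 11.64 ≈ 11.6 mm.

PW ≈ 11.6 mm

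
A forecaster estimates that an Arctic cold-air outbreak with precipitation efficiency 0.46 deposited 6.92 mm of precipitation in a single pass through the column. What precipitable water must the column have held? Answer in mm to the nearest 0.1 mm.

PW ≈ 15.0 mm

PW = precipitation / ε = 6.92 / 0.46 = 15.0 mm.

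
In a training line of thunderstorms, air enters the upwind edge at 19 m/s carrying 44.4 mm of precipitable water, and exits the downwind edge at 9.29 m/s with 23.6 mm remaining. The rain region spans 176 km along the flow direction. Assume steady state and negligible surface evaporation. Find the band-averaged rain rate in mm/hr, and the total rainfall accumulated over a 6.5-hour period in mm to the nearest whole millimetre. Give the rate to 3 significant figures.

Column moisture flux per unit crosswind length is F = V × PW.
Inflow: F_in = 19 × 44.4 = 843.6 mm·m/s
Outflow: F_out = 9.29 × 23.6 = 219.244 mm·m/s
Steady-state rate R = (F_in − F_out)/L = (843.6 − 219.244) / 176000 m = 3.547e-03 mm/s.
R = 3.547e-03 × 3600 = 12.8 mm/hr.
Over 6.5 h: total = 12.8 × 6.5 = 83.2 ≈ 83 mm.

R ≈ 12.8 mm/hr; total ≈ 83 mm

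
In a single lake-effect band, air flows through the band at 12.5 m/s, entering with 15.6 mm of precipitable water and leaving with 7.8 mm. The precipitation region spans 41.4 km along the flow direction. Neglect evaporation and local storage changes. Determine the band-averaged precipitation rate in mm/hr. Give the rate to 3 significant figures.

R ≈ 8.48 mm/hr

Column moisture flux per unit crosswind length is F = V × PW.
Inflow: F_in = 12.5 × 15.6 = 195 mm·m/s
Outflow: F_out = 12.5 × 7.8 = 97.5 mm·m/s
Steady-state rate R = (F_in − F_out)/L = (195 − 97.5) / 41400 m = 2.355e-03 mm/s.
R = 2.355e-03 × 3600 = 8.48 mm/hr.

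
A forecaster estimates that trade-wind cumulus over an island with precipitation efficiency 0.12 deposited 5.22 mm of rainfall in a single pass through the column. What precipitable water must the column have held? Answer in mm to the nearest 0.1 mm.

PW = rainfall / ε = 5.22 / 0.12 = 43.5 mm.

PW ≈ 43.5 mm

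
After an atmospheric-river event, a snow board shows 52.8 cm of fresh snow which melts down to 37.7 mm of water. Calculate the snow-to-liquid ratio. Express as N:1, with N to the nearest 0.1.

Ratio = snow depth / SWE = 528 mm / 37.7 mm = 14.0, i.e. 14.0:1.

ratio ≈ 14.0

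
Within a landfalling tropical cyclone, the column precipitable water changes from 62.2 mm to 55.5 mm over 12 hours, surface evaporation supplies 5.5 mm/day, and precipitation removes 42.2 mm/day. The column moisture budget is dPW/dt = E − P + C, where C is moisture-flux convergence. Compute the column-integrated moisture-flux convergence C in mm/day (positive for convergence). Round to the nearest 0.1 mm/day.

C ≈ 23.3 mm/day

dPW/dt = (55.5 − 62.2) mm / (12/24 day) = -13.400 mm/day.
C = dPW/dt − E + P = (-13.400) − 5.5 + 42.2 = 23.3 mm/day.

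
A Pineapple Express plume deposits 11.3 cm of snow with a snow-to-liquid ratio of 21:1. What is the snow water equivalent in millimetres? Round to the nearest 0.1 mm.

SWE ≈ 5.4 mm

SWE = snow depth / ratio = 11.3 cm / 21 = 0.538 cm = 5.4 mm.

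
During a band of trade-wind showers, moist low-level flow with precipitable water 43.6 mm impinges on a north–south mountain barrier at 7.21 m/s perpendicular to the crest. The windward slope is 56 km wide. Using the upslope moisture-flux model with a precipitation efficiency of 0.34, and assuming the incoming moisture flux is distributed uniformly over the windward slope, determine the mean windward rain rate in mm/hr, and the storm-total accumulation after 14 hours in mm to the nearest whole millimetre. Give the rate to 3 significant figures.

Incoming column moisture flux per unit ridge length: F = V × PW = 7.21 × 43.6 = 314.356 mm·m/s.
Spread over the 56 km slope with efficiency ε = 0.34: R = ε·F/W = 0.34 × 314.356 / 56000 m = 1.909e-03 mm/s.
R = 1.909e-03 × 3600 = 6.87 mm/hr.
Over 14 h: total = 6.87 × 14 = 96.18 ≈ 96 mm.

R ≈ 6.87 mm/hr; total ≈ 96 mm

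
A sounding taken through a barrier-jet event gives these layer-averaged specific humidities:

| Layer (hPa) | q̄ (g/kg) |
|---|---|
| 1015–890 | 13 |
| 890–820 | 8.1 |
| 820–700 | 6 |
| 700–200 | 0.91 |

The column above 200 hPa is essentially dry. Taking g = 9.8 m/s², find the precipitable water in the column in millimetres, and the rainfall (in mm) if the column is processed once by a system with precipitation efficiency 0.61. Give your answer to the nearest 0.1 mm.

PW ≈ 34.4 mm; rainfall ≈ 21.0 mm

Precipitable water is the column-integrated vapour mass per unit area: PW = (1/g) Σ q̄ Δp, with q in kg/kg and Δp in Pa (1 kg/m² of water = 1 mm).
Layer 1015–890 hPa: Δp = 125 hPa = 12500 Pa, q̄ = 0.013 kg/kg → 0.013 × 12500 / 9.8 = 16.58 mm
Layer 890–820 hPa: Δp = 70 hPa = 7000 Pa, q̄ = 0.0081 kg/kg → 0.0081 × 7000 / 9.8 = 5.79 mm
Layer 820–700 hPa: Δp = 120 hPa = 12000 Pa, q̄ = 0.006 kg/kg → 0.006 × 12000 / 9.8 = 7.35 mm
Layer 700–200 hPa: Δp = 500 hPa = 50000 Pa, q̄ = 0.00091 kg/kg → 0.00091 × 50000 / 9.8 = 4.64 mm
PW = 16.58 + 5.79 + 7.35 + 4.64 = 34.36 ≈ 34.4 mm.
Rainfall = ε × PW = 0.61 × 34.4 = 21.0 mm.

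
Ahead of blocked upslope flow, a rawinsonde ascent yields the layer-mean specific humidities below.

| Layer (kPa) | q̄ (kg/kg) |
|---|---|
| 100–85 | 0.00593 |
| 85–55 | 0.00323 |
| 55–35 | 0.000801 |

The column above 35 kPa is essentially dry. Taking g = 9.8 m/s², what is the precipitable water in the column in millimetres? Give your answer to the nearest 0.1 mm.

Precipitable water is the column-integrated vapour mass per unit area: PW = (1/g) Σ q̄ Δp, with q in kg/kg and Δp in Pa (1 kg/m² of water = 1 mm).
Layer 100–85 kPa: Δp = 150 hPa = 15000 Pa, q̄ = 0.00593 kg/kg → 0.00593 × 15000 / 9.8 = 9.08 mm
Layer 85–55 kPa: Δp = 300 hPa = 30000 Pa, q̄ = 0.00323 kg/kg → 0.00323 × 30000 / 9.8 = 9.89 mm
Layer 55–35 kPa: Δp = 200 hPa = 20000 Pa, q̄ = 0.000801 kg/kg → 0.000801 × 20000 / 9.8 = 1.63 mm
PW = 9.08 + 9.89 + 1.63 = 20.60 ≈ 20.6 mm.

PW ≈ 20.6 mm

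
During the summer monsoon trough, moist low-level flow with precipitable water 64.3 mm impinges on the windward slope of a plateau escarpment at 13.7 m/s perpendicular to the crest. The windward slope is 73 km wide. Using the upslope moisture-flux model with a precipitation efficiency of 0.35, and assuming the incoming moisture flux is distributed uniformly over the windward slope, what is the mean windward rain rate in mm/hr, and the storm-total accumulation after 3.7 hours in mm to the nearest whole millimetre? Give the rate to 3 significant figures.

Incoming column moisture flux per unit ridge length: F = V × PW = 13.7 × 64.3 = 880.91 mm·m/s.
Spread over the 73 km slope with efficiency ε = 0.35: R = ε·F/W = 0.35 × 880.91 / 73000 m = 4.224e-03 mm/s.
R = 4.224e-03 × 3600 = 15.2 mm/hr.
Over 3.7 h: total = 15.2 × 3.7 = 56.24 ≈ 56 mm.

R ≈ 15.2 mm/hr; total ≈ 56 mm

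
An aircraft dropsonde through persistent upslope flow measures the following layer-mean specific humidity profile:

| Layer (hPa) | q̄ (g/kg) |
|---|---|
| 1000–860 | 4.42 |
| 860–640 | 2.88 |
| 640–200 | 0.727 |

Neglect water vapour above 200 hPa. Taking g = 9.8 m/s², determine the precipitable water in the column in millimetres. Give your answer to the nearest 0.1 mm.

Precipitable water is the column-integrated vapour mass per unit area: PW = (1/g) Σ q̄ Δp, with q in kg/kg and Δp in Pa (1 kg/m² of water = 1 mm).
Layer 1000–860 hPa: Δp = 140 hPa = 14000 Pa, q̄ = 0.00442 kg/kg → 0.00442 × 14000 / 9.8 = 6.31 mm
Layer 860–640 hPa: Δp = 220 hPa = 22000 Pa, q̄ = 0.00288 kg/kg → 0.00288 × 22000 / 9.8 = 6.47 mm
Layer 640–200 hPa: Δp = 440 hPa = 44000 Pa, q̄ = 0.000727 kg/kg → 0.000727 × 44000 / 9.8 = 3.26 mm
PW = 6.31 + 6.47 + 3.26 = 16.04 ≈ 16.0 mm.

PW ≈ 16.0 mm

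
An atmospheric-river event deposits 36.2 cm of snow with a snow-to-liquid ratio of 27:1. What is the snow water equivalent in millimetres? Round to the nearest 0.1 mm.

SWE = snow depth / ratio = 36.2 cm / 27 = 1.341 cm = 13.4 mm.

SWE ≈ 13.4 mm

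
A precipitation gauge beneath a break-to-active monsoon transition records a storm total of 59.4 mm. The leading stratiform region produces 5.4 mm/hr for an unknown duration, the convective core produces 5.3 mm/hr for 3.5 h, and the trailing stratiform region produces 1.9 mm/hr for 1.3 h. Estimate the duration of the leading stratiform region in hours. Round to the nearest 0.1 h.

Known phases: 5.3 × 3.5 + 1.9 × 1.3 = 18.55 + 2.47 = 21.02 mm.
Remaining depth = 59.4 − 21.02 = 38.38 mm.
Duration = 38.38 / 5.4 = 7.1 h.

duration ≈ 7.1 h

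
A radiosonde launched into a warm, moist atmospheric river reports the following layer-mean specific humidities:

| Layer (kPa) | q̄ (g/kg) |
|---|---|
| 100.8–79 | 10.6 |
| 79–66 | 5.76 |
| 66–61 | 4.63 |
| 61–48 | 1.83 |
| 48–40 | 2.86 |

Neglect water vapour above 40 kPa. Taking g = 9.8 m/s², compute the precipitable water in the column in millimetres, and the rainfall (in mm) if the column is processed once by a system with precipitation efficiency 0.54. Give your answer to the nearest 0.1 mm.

Precipitable water is the column-integrated vapour mass per unit area: PW = (1/g) Σ q̄ Δp, with q in kg/kg and Δp in Pa (1 kg/m² of water = 1 mm).
Layer 100.8–79 kPa: Δp = 218 hPa = 21800 Pa, q̄ = 0.0106 kg/kg → 0.0106 × 21800 / 9.8 = 23.58 mm
Layer 79–66 kPa: Δp = 130 hPa = 13000 Pa, q̄ = 0.00576 kg/kg → 0.00576 × 13000 / 9.8 = 7.64 mm
Layer 66–61 kPa: Δp = 50 hPa = 5000 Pa, q̄ = 0.00463 kg/kg → 0.00463 × 5000 / 9.8 = 2.36 mm
Layer 61–48 kPa: Δp = 130 hPa = 13000 Pa, q̄ = 0.00183 kg/kg → 0.00183 × 13000 / 9.8 = 2.43 mm
Layer 48–40 kPa: Δp = 80 hPa = 8000 Pa, q̄ = 0.00286 kg/kg → 0.00286 × 8000 / 9.8 = 2.33 mm
PW = 23.58 + 7.64 + 2.36 + 2.43 + 2.33 = 38.34 ≈ 38.3 mm.
Rainfall = ε × PW = 0.54 × 38.3 = 20.7 mm.

PW ≈ 38.3 mm; rainfall ≈ 20.7 mm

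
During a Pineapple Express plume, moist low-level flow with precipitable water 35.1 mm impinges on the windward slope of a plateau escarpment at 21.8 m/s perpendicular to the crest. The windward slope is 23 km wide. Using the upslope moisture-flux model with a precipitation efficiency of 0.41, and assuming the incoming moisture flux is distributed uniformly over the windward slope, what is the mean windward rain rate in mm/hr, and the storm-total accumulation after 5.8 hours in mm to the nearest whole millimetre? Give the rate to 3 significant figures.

Incoming column moisture flux per unit ridge length: F = V × PW = 21.8 × 35.1 = 765.18 mm·m/s.
Spread over the 23 km slope with efficiency ε = 0.41: R = ε·F/W = 0.41 × 765.18 / 23000 m = 1.364e-02 mm/s.
R = 1.364e-02 × 3600 = 49.1 mm/hr.
Over 5.8 h: total = 49.1 × 5.8 = 284.78 ≈ 285 mm.

R ≈ 49.1 mm/hr; total ≈ 285 mm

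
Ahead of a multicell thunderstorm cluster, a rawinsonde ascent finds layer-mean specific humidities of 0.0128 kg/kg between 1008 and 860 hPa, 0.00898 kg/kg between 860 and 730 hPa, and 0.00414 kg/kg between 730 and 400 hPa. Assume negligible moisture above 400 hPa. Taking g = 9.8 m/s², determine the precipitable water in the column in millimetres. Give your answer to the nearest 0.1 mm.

Precipitable water is the column-integrated vapour mass per unit area: PW = (1/g) Σ q̄ Δp, with q in kg/kg and Δp in Pa (1 kg/m² of water = 1 mm).
Layer 1008–860 hPa: Δp = 148 hPa = 14800 Pa, q̄ = 0.0128 kg/kg → 0.0128 × 14800 / 9.8 = 19.33 mm
Layer 860–730 hPa: Δp = 130 hPa = 13000 Pa, q̄ = 0.00898 kg/kg → 0.00898 × 13000 / 9.8 = 11.91 mm
Layer 730–400 hPa: Δp = 330 hPa = 33000 Pa, q̄ = 0.00414 kg/kg → 0.00414 × 33000 / 9.8 = 13.94 mm
PW = 19.33 + 11.91 + 13.94 = 45.18 ≈ 45.2 mm.

PW ≈ 45.2 mm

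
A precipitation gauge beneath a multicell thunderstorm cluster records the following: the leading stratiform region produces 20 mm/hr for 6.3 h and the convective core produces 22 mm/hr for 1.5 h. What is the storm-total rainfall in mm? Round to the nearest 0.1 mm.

Total = Σ Rᵢ Δtᵢ = 20 × 6.3 + 22 × 1.5
      = 126 + 33 = 159.0 mm.

total ≈ 159.0 mm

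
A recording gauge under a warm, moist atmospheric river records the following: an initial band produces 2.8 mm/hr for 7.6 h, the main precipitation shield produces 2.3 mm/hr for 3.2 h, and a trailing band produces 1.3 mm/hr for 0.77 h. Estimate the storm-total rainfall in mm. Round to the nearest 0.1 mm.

Total = Σ Rᵢ Δtᵢ = 2.8 × 7.6 + 2.3 × 3.2 + 1.3 × 0.77
      = 21.28 + 7.36 + 1.001 = 29.6 mm.

total ≈ 29.6 mm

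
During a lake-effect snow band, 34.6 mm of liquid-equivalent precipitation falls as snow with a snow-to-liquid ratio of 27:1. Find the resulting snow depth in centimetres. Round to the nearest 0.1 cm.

snow depth ≈ 93.4 cm

Snow depth = liquid × ratio = 34.6 mm × 27 = 934.2 mm = 93.4 cm.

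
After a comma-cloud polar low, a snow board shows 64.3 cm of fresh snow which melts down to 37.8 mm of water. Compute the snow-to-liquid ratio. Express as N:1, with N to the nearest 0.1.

ratio ≈ 17.0

Ratio = snow depth / SWE = 643 mm / 37.8 mm = 17.0, i.e. 17.0:1.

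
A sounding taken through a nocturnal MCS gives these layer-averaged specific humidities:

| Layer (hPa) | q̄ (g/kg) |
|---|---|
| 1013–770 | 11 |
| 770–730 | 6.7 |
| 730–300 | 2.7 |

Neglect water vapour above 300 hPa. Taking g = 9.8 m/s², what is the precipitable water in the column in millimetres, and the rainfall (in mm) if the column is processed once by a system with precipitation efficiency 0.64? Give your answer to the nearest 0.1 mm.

Precipitable water is the column-integrated vapour mass per unit area: PW = (1/g) Σ q̄ Δp, with q in kg/kg and Δp in Pa (1 kg/m² of water = 1 mm).
Layer 1013–770 hPa: Δp = 243 hPa = 24300 Pa, q̄ = 0.011 kg/kg → 0.011 × 24300 / 9.8 = 27.28 mm
Layer 770–730 hPa: Δp = 40 hPa = 4000 Pa, q̄ = 0.0067 kg/kg → 0.0067 × 4000 / 9.8 = 2.73 mm
Layer 730–300 hPa: Δp = 430 hPa = 43000 Pa, q̄ = 0.0027 kg/kg → 0.0027 × 43000 / 9.8 = 11.85 mm
PW = 27.28 + 2.73 + 11.85 = 41.86 ≈ 41.9 mm.
Rainfall = ε × PW = 0.64 × 41.9 = 26.8 mm.

PW ≈ 41.9 mm; rainfall ≈ 26.8 mm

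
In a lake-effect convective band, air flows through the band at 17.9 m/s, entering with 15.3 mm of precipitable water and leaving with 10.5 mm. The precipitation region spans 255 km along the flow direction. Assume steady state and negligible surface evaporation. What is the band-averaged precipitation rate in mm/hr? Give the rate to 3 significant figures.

Column moisture flux per unit crosswind length is F = V × PW.
Inflow: F_in = 17.9 × 15.3 = 273.87 mm·m/s
Outflow: F_out = 17.9 × 10.5 = 187.95 mm·m/s
Steady-state rate R = (F_in − F_out)/L = (273.87 − 187.95) / 255000 m = 3.369e-04 mm/s.
R = 3.369e-04 × 3600 = 1.21 mm/hr.

R ≈ 1.21 mm/hr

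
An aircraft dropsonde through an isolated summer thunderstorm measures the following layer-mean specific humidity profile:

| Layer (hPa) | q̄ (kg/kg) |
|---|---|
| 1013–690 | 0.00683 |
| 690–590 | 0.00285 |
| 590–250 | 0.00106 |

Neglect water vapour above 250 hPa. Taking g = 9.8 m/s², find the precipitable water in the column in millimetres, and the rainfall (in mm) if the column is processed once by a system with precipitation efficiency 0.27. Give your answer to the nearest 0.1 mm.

PW ≈ 29.1 mm; rainfall ≈ 7.9 mm

Precipitable water is the column-integrated vapour mass per unit area: PW = (1/g) Σ q̄ Δp, with q in kg/kg and Δp in Pa (1 kg/m² of water = 1 mm).
Layer 1013–690 hPa: Δp = 323 hPa = 32300 Pa, q̄ = 0.00683 kg/kg → 0.00683 × 32300 / 9.8 = 22.51 mm
Layer 690–590 hPa: Δp = 100 hPa = 10000 Pa, q̄ = 0.00285 kg/kg → 0.00285 × 10000 / 9.8 = 2.91 mm
Layer 590–250 hPa: Δp = 340 hPa = 34000 Pa, q̄ = 0.00106 kg/kg → 0.00106 × 34000 / 9.8 = 3.68 mm
PW = 22.51 + 2.91 + 3.68 = 29.10 ≈ 29.1 mm.
Rainfall = ε × PW = 0.27 × 29.1 = 7.9 mm.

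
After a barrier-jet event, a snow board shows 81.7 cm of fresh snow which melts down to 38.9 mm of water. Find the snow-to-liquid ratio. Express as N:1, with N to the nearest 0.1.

ratio ≈ 21.0

Ratio = snow depth / SWE = 817 mm / 38.9 mm = 21.0, i.e. 21.0:1.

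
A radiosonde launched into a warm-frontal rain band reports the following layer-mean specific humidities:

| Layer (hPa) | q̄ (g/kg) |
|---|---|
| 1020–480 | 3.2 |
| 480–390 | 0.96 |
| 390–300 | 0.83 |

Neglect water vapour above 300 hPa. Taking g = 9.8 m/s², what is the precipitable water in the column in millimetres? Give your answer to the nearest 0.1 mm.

Precipitable water is the column-integrated vapour mass per unit area: PW = (1/g) Σ q̄ Δp, with q in kg/kg and Δp in Pa (1 kg/m² of water = 1 mm).
Layer 1020–480 hPa: Δp = 540 hPa = 54000 Pa, q̄ = 0.0032 kg/kg → 0.0032 × 54000 / 9.8 = 17.63 mm
Layer 480–390 hPa: Δp = 90 hPa = 9000 Pa, q̄ = 0.00096 kg/kg → 0.00096 × 9000 / 9.8 = 0.88 mm
Layer 390–300 hPa: Δp = 90 hPa = 9000 Pa, q̄ = 0.00083 kg/kg → 0.00083 × 9000 / 9.8 = 0.76 mm
PW = 17.63 + 0.88 + 0.76 = 19.27 ≈ 19.3 mm.

PW ≈ 19.3 mm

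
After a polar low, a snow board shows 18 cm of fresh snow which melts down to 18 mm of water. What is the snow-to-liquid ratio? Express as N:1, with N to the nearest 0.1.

Ratio = snow depth / SWE = 180 mm / 18 mm = 10.0, i.e. 10.0:1.

ratio ≈ 10.0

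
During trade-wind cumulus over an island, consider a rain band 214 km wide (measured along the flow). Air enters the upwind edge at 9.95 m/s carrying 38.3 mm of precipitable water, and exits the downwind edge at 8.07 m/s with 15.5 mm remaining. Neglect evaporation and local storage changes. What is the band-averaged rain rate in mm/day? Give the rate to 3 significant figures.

Column moisture flux per unit crosswind length is F = V × PW.
Inflow: F_in = 9.95 × 38.3 = 381.085 mm·m/s
Outflow: F_out = 8.07 × 15.5 = 125.085 mm·m/s
Steady-state rate R = (F_in − F_out)/L = (381.085 − 125.085) / 214000 m = 1.196e-03 mm/s.
R = 1.196e-03 × 3600 × 24 = 103 mm/day.

R ≈ 103 mm/day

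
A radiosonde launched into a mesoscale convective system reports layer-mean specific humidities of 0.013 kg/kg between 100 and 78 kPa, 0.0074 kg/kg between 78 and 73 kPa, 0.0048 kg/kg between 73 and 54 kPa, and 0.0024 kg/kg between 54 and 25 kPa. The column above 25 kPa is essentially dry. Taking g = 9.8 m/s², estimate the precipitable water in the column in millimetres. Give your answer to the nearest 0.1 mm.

Precipitable water is the column-integrated vapour mass per unit area: PW = (1/g) Σ q̄ Δp, with q in kg/kg and Δp in Pa (1 kg/m² of water = 1 mm).
Layer 100–78 kPa: Δp = 220 hPa = 22000 Pa, q̄ = 0.013 kg/kg → 0.013 × 22000 / 9.8 = 29.18 mm
Layer 78–73 kPa: Δp = 50 hPa = 5000 Pa, q̄ = 0.0074 kg/kg → 0.0074 × 5000 / 9.8 = 3.78 mm
Layer 73–54 kPa: Δp = 190 hPa = 19000 Pa, q̄ = 0.0048 kg/kg → 0.0048 × 19000 / 9.8 = 9.31 mm
Layer 54–25 kPa: Δp = 290 hPa = 29000 Pa, q̄ = 0.0024 kg/kg → 0.0024 × 29000 / 9.8 = 7.10 mm
PW = 29.18 + 3.78 + 9.31 + 7.10 = 49.37 ≈ 49.4 mm.

PW ≈ 49.4 mm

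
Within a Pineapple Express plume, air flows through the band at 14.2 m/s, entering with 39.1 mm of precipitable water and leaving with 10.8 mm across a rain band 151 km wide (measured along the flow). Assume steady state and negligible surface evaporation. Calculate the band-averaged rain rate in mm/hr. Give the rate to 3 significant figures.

R ≈ 9.58 mm/hr

Column moisture flux per unit crosswind length is F = V × PW.
Inflow: F_in = 14.2 × 39.1 = 555.22 mm·m/s
Outflow: F_out = 14.2 × 10.8 = 153.36 mm·m/s
Steady-state rate R = (F_in − F_out)/L = (555.22 − 153.36) / 151000 m = 2.661e-03 mm/s.
R = 2.661e-03 × 3600 = 9.58 mm/hr.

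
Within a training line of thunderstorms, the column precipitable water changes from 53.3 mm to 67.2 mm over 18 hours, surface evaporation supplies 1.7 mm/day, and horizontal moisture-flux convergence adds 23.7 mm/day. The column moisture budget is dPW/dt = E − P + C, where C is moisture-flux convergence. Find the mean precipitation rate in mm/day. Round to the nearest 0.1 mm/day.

P ≈ 6.9 mm/day

dPW/dt = (67.2 − 53.3) mm / (18/24 day) = +18.533 mm/day.
P = E + C − dPW/dt = 1.7 + (23.7) − (+18.533) = 6.9 mm/day.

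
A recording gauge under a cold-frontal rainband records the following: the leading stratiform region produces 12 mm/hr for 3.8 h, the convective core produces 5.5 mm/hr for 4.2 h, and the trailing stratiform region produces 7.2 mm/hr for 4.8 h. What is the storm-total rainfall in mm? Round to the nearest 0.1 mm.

total ≈ 103.3 mm

Total = Σ Rᵢ Δtᵢ = 12 × 3.8 + 5.5 × 4.2 + 7.2 × 4.8
      = 45.6 + 23.1 + 34.56 = 103.3 mm.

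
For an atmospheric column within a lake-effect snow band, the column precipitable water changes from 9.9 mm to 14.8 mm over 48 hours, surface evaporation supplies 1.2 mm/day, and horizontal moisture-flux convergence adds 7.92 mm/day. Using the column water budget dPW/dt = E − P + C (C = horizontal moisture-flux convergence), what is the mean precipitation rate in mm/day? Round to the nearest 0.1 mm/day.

P ≈ 6.7 mm/day

dPW/dt = (14.8 − 9.9) mm / (48/24 day) = +2.450 mm/day.
P = E + C − dPW/dt = 1.2 + (7.92) − (+2.450) = 6.7 mm/day.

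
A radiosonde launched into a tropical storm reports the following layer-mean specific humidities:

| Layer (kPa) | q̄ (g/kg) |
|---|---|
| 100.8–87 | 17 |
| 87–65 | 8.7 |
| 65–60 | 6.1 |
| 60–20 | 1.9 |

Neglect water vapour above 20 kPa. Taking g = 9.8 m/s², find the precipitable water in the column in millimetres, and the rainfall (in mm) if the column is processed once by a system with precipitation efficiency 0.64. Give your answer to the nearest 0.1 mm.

PW ≈ 54.3 mm; rainfall ≈ 34.8 mm

Precipitable water is the column-integrated vapour mass per unit area: PW = (1/g) Σ q̄ Δp, with q in kg/kg and Δp in Pa (1 kg/m² of water = 1 mm).
Layer 100.8–87 kPa: Δp = 138 hPa = 13800 Pa, q̄ = 0.017 kg/kg → 0.017 × 13800 / 9.8 = 23.94 mm
Layer 87–65 kPa: Δp = 220 hPa = 22000 Pa, q̄ = 0.0087 kg/kg → 0.0087 × 22000 / 9.8 = 19.53 mm
Layer 65–60 kPa: Δp = 50 hPa = 5000 Pa, q̄ = 0.0061 kg/kg → 0.0061 × 5000 / 9.8 = 3.11 mm
Layer 60–20 kPa: Δp = 400 hPa = 40000 Pa, q̄ = 0.0019 kg/kg → 0.0019 × 40000 / 9.8 = 7.76 mm
PW = 23.94 + 19.53 + 3.11 + 7.76 = 54.34 ≈ 54.3 mm.
Rainfall = ε × PW = 0.64 × 54.3 = 34.8 mm.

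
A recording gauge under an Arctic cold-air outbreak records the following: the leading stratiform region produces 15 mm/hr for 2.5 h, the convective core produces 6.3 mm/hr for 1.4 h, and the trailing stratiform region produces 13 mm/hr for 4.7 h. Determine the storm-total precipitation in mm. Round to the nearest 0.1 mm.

total ≈ 107.4 mm

Total = Σ Rᵢ Δtᵢ = 15 × 2.5 + 6.3 × 1.4 + 13 × 4.7
      = 37.5 + 8.82 + 61.1 = 107.4 mm.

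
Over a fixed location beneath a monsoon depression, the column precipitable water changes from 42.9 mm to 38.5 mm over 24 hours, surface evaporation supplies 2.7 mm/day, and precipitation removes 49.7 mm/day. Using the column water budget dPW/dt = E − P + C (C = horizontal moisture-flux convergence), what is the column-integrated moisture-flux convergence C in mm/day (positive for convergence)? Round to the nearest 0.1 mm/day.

C ≈ 42.6 mm/day

dPW/dt = (38.5 − 42.9) mm / (24/24 day) = -4.400 mm/day.
C = dPW/dt − E + P = (-4.400) − 2.7 + 49.7 = 42.6 mm/day.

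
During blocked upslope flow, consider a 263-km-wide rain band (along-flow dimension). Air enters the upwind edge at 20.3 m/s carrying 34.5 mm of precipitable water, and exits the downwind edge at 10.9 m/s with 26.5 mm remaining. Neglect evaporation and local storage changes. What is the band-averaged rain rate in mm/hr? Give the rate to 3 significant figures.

Column moisture flux per unit crosswind length is F = V × PW.
Inflow: F_in = 20.3 × 34.5 = 700.35 mm·m/s
Outflow: F_out = 10.9 × 26.5 = 288.85 mm·m/s
Steady-state rate R = (F_in − F_out)/L = (700.35 − 288.85) / 263000 m = 1.565e-03 mm/s.
R = 1.565e-03 × 3600 = 5.63 mm/hr.

R ≈ 5.63 mm/hr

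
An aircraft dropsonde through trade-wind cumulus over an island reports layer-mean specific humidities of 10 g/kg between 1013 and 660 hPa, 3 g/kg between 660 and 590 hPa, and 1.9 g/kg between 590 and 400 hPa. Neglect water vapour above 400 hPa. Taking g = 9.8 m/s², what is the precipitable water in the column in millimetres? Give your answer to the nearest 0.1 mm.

Precipitable water is the column-integrated vapour mass per unit area: PW = (1/g) Σ q̄ Δp, with q in kg/kg and Δp in Pa (1 kg/m² of water = 1 mm).
Layer 1013–660 hPa: Δp = 353 hPa = 35300 Pa, q̄ = 0.01 kg/kg → 0.01 × 35300 / 9.8 = 36.02 mm
Layer 660–590 hPa: Δp = 70 hPa = 7000 Pa, q̄ = 0.003 kg/kg → 0.003 × 7000 / 9.8 = 2.14 mm
Layer 590–400 hPa: Δp = 190 hPa = 19000 Pa, q̄ = 0.0019 kg/kg → 0.0019 × 19000 / 9.8 = 3.68 mm
PW = 36.02 + 2.14 + 3.68 = 41.84 ≈ 41.8 mm.

PW ≈ 41.8 mm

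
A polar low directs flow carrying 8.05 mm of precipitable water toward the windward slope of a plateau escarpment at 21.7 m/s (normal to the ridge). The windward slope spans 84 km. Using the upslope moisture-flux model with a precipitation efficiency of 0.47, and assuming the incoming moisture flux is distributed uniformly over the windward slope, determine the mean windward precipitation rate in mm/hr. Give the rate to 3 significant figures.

Incoming column moisture flux per unit ridge length: F = V × PW = 21.7 × 8.05 = 174.685 mm·m/s.
Spread over the 84 km slope with efficiency ε = 0.47: R = ε·F/W = 0.47 × 174.685 / 84000 m = 9.774e-04 mm/s.
R = 9.774e-04 × 3600 = 3.52 mm/hr.

R ≈ 3.52 mm/hr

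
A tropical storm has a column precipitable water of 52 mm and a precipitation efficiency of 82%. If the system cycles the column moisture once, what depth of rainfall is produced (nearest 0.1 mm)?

rainfall ≈ 42.6 mm

Rainfall = ε × PW = 0.82 × 52 = 42.6 mm.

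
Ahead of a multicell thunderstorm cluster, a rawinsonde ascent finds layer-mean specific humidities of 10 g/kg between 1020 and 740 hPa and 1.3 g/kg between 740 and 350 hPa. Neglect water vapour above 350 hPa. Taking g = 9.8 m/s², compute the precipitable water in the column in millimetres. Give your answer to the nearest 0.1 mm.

PW ≈ 33.7 mm

Precipitable water is the column-integrated vapour mass per unit area: PW = (1/g) Σ q̄ Δp, with q in kg/kg and Δp in Pa (1 kg/m² of water = 1 mm).
Layer 1020–740 hPa: Δp = 280 hPa = 28000 Pa, q̄ = 0.01 kg/kg → 0.01 × 28000 / 9.8 = 28.57 mm
Layer 740–350 hPa: Δp = 390 hPa = 39000 Pa, q̄ = 0.0013 kg/kg → 0.0013 × 39000 / 9.8 = 5.17 mm
PW = 28.57 + 5.17 = 33.74 ≈ 33.7 mm.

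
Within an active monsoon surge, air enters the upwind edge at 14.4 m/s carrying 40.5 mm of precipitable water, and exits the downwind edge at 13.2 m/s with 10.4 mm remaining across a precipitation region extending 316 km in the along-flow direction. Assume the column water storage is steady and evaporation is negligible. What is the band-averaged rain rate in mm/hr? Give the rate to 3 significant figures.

Column moisture flux per unit crosswind length is F = V × PW.
Inflow: F_in = 14.4 × 40.5 = 583.2 mm·m/s
Outflow: F_out = 13.2 × 10.4 = 137.28 mm·m/s
Steady-state rate R = (F_in − F_out)/L = (583.2 − 137.28) / 316000 m = 1.411e-03 mm/s.
R = 1.411e-03 × 3600 = 5.08 mm/hr.

R ≈ 5.08 mm/hr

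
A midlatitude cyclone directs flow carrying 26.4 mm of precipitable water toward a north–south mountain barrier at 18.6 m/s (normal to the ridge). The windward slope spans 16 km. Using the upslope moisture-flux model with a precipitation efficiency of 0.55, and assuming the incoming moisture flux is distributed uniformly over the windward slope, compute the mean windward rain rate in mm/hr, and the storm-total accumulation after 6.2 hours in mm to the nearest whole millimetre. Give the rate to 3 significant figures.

R ≈ 60.8 mm/hr; total ≈ 377 mm

Incoming column moisture flux per unit ridge length: F = V × PW = 18.6 × 26.4 = 491.04 mm·m/s.
Spread over the 16 km slope with efficiency ε = 0.55: R = ε·F/W = 0.55 × 491.04 / 16000 m = 1.688e-02 mm/s.
R = 1.688e-02 × 3600 = 60.8 mm/hr.
Over 6.2 h: total = 60.8 × 6.2 = 376.96 ≈ 377 mm.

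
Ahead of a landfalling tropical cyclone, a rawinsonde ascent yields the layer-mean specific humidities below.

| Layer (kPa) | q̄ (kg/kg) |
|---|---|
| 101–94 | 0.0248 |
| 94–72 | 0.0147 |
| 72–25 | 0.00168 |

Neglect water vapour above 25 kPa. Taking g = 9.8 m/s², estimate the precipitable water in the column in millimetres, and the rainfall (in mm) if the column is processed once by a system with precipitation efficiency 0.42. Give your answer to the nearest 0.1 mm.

PW ≈ 58.8 mm; rainfall ≈ 24.7 mm

Precipitable water is the column-integrated vapour mass per unit area: PW = (1/g) Σ q̄ Δp, with q in kg/kg and Δp in Pa (1 kg/m² of water = 1 mm).
Layer 101–94 kPa: Δp = 70 hPa = 7000 Pa, q̄ = 0.0248 kg/kg → 0.0248 × 7000 / 9.8 = 17.71 mm
Layer 94–72 kPa: Δp = 220 hPa = 22000 Pa, q̄ = 0.0147 kg/kg → 0.0147 × 22000 / 9.8 = 33.00 mm
Layer 72–25 kPa: Δp = 470 hPa = 47000 Pa, q̄ = 0.00168 kg/kg → 0.00168 × 47000 / 9.8 = 8.06 mm
PW = 17.71 + 33.00 + 8.06 = 58.77 ≈ 58.8 mm.
Rainfall = ε × PW = 0.42 × 58.8 = 24.7 mm.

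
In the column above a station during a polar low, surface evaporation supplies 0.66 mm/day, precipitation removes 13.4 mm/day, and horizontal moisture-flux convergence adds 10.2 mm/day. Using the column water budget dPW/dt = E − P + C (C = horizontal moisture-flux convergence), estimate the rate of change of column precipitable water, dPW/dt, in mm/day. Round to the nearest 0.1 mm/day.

dPW/dt ≈ -2.5 mm/day

dPW/dt = E − P + C = 0.66 − 13.4 + (10.2) = -2.5 mm/day.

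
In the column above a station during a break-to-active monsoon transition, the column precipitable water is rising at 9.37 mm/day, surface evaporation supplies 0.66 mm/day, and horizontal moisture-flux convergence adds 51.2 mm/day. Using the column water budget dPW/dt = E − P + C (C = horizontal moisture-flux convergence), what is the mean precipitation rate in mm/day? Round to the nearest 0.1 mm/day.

P ≈ 42.5 mm/day

dPW/dt = +9.37 mm/day.
P = E + C − dPW/dt = 0.66 + (51.2) − (+9.37) = 42.5 mm/day.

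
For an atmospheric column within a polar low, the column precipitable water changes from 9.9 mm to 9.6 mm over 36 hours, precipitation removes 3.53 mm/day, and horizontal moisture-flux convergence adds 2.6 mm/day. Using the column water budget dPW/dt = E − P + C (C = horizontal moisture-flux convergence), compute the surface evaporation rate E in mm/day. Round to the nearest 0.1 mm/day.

E ≈ 0.7 mm/day

dPW/dt = (9.6 − 9.9) mm / (36/24 day) = -0.200 mm/day.
E = dPW/dt + P − C = (-0.200) + 3.53 − (2.6) = 0.7 mm/day.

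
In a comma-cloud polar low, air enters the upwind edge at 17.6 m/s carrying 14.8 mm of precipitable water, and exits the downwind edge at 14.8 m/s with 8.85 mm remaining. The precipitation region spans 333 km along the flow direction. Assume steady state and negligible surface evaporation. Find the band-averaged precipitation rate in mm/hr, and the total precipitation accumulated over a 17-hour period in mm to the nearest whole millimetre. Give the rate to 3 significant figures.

R ≈ 1.40 mm/hr; total ≈ 24 mm

Column moisture flux per unit crosswind length is F = V × PW.
Inflow: F_in = 17.6 × 14.8 = 260.48 mm·m/s
Outflow: F_out = 14.8 × 8.85 = 130.98 mm·m/s
Steady-state rate R = (F_in − F_out)/L = (260.48 − 130.98) / 333000 m = 3.889e-04 mm/s.
R = 3.889e-04 × 3600 = 1.40 mm/hr.
Over 17 h: total = 1.40 × 17 = 23.8 ≈ 24 mm.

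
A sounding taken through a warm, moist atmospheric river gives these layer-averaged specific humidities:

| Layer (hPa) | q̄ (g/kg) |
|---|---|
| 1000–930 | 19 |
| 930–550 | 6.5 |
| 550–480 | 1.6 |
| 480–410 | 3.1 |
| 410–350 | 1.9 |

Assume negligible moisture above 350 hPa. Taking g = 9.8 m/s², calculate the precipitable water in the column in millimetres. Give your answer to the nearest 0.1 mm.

Precipitable water is the column-integrated vapour mass per unit area: PW = (1/g) Σ q̄ Δp, with q in kg/kg and Δp in Pa (1 kg/m² of water = 1 mm).
Layer 1000–930 hPa: Δp = 70 hPa = 7000 Pa, q̄ = 0.019 kg/kg → 0.019 × 7000 / 9.8 = 13.57 mm
Layer 930–550 hPa: Δp = 380 hPa = 38000 Pa, q̄ = 0.0065 kg/kg → 0.0065 × 38000 / 9.8 = 25.20 mm
Layer 550–480 hPa: Δp = 70 hPa = 7000 Pa, q̄ = 0.0016 kg/kg → 0.0016 × 7000 / 9.8 = 1.14 mm
Layer 480–410 hPa: Δp = 70 hPa = 7000 Pa, q̄ = 0.0031 kg/kg → 0.0031 × 7000 / 9.8 = 2.21 mm
Layer 410–350 hPa: Δp = 60 hPa = 6000 Pa, q̄ = 0.0019 kg/kg → 0.0019 × 6000 / 9.8 = 1.16 mm
PW = 13.57 + 25.20 + 1.14 + 2.21 + 1.16 = 43.28 ≈ 43.3 mm.

PW ≈ 43.3 mm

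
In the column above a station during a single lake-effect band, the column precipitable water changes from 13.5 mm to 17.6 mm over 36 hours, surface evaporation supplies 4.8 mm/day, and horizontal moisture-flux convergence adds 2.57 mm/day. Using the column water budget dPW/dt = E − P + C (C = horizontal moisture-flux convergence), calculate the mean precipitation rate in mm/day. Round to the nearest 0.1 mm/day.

dPW/dt = (17.6 − 13.5) mm / (36/24 day) = +2.733 mm/day.
P = E + C − dPW/dt = 4.8 + (2.57) − (+2.733) = 4.6 mm/day.

P ≈ 4.6 mm/day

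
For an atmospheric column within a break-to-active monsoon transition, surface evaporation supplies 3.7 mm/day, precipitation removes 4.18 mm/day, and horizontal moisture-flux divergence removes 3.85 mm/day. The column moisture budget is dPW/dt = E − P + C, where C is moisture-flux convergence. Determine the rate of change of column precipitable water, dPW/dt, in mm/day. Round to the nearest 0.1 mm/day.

dPW/dt ≈ -4.3 mm/day

dPW/dt = E − P + C = 3.7 − 4.18 + (-3.85) = -4.3 mm/day.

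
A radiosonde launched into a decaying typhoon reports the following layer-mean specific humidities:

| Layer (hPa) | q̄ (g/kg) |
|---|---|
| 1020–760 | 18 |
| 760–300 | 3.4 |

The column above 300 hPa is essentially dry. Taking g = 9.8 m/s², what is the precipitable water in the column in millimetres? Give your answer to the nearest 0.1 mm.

Precipitable water is the column-integrated vapour mass per unit area: PW = (1/g) Σ q̄ Δp, with q in kg/kg and Δp in Pa (1 kg/m² of water = 1 mm).
Layer 1020–760 hPa: Δp = 260 hPa = 26000 Pa, q̄ = 0.018 kg/kg → 0.018 × 26000 / 9.8 = 47.76 mm
Layer 760–300 hPa: Δp = 460 hPa = 46000 Pa, q̄ = 0.0034 kg/kg → 0.0034 × 46000 / 9.8 = 15.96 mm
PW = 47.76 + 15.96 = 63.72 ≈ 63.7 mm.

PW ≈ 63.7 mm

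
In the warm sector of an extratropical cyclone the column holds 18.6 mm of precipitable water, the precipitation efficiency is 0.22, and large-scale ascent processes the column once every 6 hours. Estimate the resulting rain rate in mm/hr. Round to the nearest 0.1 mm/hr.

Each overturning extracts ε × PW = 0.22 × 18.6 = 4.092 mm.
Rate = ε·PW / τ = 4.092 / 6 h = 0.7 mm/hr.

R ≈ 0.7 mm/hr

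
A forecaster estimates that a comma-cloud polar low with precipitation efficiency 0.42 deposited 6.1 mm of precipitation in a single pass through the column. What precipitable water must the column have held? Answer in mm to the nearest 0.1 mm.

PW ≈ 14.5 mm

PW = precipitation / ε = 6.1 / 0.42 = 14.5 mm.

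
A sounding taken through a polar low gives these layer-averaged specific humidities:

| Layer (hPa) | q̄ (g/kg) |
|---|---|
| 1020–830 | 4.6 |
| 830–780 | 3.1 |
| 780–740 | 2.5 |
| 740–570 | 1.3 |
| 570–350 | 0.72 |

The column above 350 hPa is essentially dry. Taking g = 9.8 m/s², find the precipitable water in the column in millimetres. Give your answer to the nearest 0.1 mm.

PW ≈ 15.4 mm

Precipitable water is the column-integrated vapour mass per unit area: PW = (1/g) Σ q̄ Δp, with q in kg/kg and Δp in Pa (1 kg/m² of water = 1 mm).
Layer 1020–830 hPa: Δp = 190 hPa = 19000 Pa, q̄ = 0.0046 kg/kg → 0.0046 × 19000 / 9.8 = 8.92 mm
Layer 830–780 hPa: Δp = 50 hPa = 5000 Pa, q̄ = 0.0031 kg/kg → 0.0031 × 5000 / 9.8 = 1.58 mm
Layer 780–740 hPa: Δp = 40 hPa = 4000 Pa, q̄ = 0.0025 kg/kg → 0.0025 × 4000 / 9.8 = 1.02 mm
Layer 740–570 hPa: Δp = 170 hPa = 17000 Pa, q̄ = 0.0013 kg/kg → 0.0013 × 17000 / 9.8 = 2.26 mm
Layer 570–350 hPa: Δp = 220 hPa = 22000 Pa, q̄ = 0.00072 kg/kg → 0.00072 × 22000 / 9.8 = 1.62 mm
PW = 8.92 + 1.58 + 1.02 + 2.26 + 1.62 = 15.40 ≈ 15.4 mm.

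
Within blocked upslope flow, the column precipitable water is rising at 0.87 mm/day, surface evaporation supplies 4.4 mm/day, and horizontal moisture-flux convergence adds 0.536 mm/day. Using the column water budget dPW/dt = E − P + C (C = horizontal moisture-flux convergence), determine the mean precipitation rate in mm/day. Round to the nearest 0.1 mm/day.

P ≈ 4.1 mm/day

dPW/dt = +0.87 mm/day.
P = E + C − dPW/dt = 4.4 + (0.536) − (+0.87) = 4.1 mm/day.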